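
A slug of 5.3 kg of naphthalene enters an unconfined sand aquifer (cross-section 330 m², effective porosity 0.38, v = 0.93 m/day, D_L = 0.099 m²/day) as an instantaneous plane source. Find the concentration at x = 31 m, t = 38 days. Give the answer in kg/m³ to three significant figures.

For an instantaneous plane source, C(x,t) = M/(n_e·A·√(4πDt)) · exp(−(x−vt)²/(4Dt)), with n_e·A the pore (flow) area.
Plume center vt = 0.93 × 38 = 35.34 m, so the well at 31 m is 4.34 m upgradient of the peak.
√(4πDt) = 6.876 m, giving peak height M/(n_e·A·√(4πDt)) = 5.3/(0.38 × 330 × 6.876) = 0.006147 kg/m³.
(x−vt)²/(4Dt) = (-4.34)²/(4 × 0.099 × 38) = 1.252; exp(−1.252) = 0.2859.
C = 0.006147 × 0.2859 = 0.00176 kg/m³.

0.00176 kg/m³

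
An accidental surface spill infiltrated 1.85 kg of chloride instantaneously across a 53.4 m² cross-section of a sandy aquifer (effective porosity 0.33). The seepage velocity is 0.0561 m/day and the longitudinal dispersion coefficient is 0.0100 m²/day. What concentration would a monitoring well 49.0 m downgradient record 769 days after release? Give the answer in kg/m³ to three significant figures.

0.00350 kg/m³

For an instantaneous plane source, C(x,t) = M/(n_e·A·√(4πDt)) · exp(−(x−vt)²/(4Dt)), with n_e·A the pore (flow) area.
Plume center vt = 0.0561 × 769 = 43.1409 m, so the well at 49.0 m is 5.8591 m downgradient of the peak.
√(4πDt) = 9.830 m, giving peak height M/(n_e·A·√(4πDt)) = 1.85/(0.33 × 53.4 × 9.830) = 0.01068 kg/m³.
(x−vt)²/(4Dt) = (5.8591)²/(4 × 0.0100 × 769) = 1.116; exp(−1.116) = 0.3276.
C = 0.01068 × 0.3276 = 0.00350 kg/m³.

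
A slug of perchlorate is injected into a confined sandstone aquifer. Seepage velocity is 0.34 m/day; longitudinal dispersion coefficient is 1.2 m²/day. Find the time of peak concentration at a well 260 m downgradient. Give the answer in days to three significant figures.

754 days

For the 1D instantaneous-source solution, setting ∂C/∂t = 0 at fixed x gives v²t² + 2Dt − x² = 0, so t = (√(D² + v²x²) − D)/v².
√(D² + v²x²) = √(1.2² + 0.34² × 260²) = 88.41; v² = 0.1156.
t = (88.41 − 1.2)/0.1156 = 754 days (vs. the pure-advection estimate x/v = 765 d).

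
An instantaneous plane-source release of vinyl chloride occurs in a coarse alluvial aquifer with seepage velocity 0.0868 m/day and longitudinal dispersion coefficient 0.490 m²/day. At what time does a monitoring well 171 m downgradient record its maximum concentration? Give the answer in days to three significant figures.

For the 1D instantaneous-source solution, setting ∂C/∂t = 0 at fixed x gives v²t² + 2Dt − x² = 0, so t = (√(D² + v²x²) − D)/v².
√(D² + v²x²) = √(0.490² + 0.0868² × 171²) = 14.85; v² = 0.00753424.
t = (14.85 − 0.490)/0.00753424 = 1910 days (vs. the pure-advection estimate x/v = 1970 d).

1910 days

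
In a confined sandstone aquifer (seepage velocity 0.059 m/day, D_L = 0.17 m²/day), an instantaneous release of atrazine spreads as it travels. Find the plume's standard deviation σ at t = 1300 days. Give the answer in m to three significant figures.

21.0 m

Dispersive spreading gives a Gaussian with σ² = 2Dt; advection only shifts the center.
σ = √(2 × 0.17 × 1300) = 21.0 m.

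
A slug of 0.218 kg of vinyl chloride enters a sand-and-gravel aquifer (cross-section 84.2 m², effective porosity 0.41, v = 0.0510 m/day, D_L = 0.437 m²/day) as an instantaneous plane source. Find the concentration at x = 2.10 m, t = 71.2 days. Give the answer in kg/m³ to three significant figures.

0.000313 kg/m³

For an instantaneous plane source, C(x,t) = M/(n_e·A·√(4πDt)) · exp(−(x−vt)²/(4Dt)), with n_e·A the pore (flow) area.
Plume center vt = 0.0510 × 71.2 = 3.6312 m, so the well at 2.10 m is 1.5312 m upgradient of the peak.
√(4πDt) = 19.77 m, giving peak height M/(n_e·A·√(4πDt)) = 0.218/(0.41 × 84.2 × 19.77) = 0.0003194 kg/m³.
(x−vt)²/(4Dt) = (-1.5312)²/(4 × 0.437 × 71.2) = 0.01884; exp(−0.01884) = 0.9813.
C = 0.0003194 × 0.9813 = 0.000313 kg/m³.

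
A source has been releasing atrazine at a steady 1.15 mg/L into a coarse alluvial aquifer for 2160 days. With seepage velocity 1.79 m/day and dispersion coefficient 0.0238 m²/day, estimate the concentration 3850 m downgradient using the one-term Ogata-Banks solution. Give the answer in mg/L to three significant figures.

1.09 mg/L

For a continuous step input, C/C₀ ≈ ½·erfc((x−vt)/(2√(Dt))).
vt = 1.79 × 2160 = 3866.4 m and 2√(Dt) = 2√(0.0238 × 2160) = 14.34 m.
Argument (x−vt)/(2√(Dt)) = (3850 − 3866.4)/14.34 = -1.144; ½·erfc(-1.144) = 0.9472.
C = 1.15 × 0.9472 = 1.09 mg/L.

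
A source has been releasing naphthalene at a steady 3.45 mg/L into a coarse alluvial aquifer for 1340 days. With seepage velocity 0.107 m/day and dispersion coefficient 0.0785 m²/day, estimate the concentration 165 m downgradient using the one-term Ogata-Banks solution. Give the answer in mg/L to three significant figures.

0.235 mg/L

For a continuous step input, C/C₀ ≈ ½·erfc((x−vt)/(2√(Dt))).
vt = 0.107 × 1340 = 143.38 m and 2√(Dt) = 2√(0.0785 × 1340) = 20.51 m.
Argument (x−vt)/(2√(Dt)) = (165 − 143.38)/20.51 = 1.054; ½·erfc(1.054) = 0.06804.
C = 3.45 × 0.06804 = 0.235 mg/L.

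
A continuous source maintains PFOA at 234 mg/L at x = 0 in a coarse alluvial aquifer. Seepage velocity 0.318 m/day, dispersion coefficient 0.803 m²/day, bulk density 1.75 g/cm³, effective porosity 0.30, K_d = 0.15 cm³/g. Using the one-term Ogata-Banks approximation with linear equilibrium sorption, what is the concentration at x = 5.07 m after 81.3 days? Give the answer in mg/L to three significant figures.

Retardation factor R = 1 + ρ_b·K_d/n = 1 + 1.75 × 0.15/0.30 = 1.875.
Sorption retards both mechanisms: v_R = v/R = 0.1696 m/day, D_R = D/R = 0.4283 m²/day.
v_R·t = 0.1696 × 81.3 = 13.78848 m; 2√(D_R t) = 11.80 m; argument = (5.07 − 13.78848)/11.80 = -0.7389.
C = C₀ × ½·erfc(-0.7389) = 234 × 0.8520 = 199 mg/L.

199 mg/L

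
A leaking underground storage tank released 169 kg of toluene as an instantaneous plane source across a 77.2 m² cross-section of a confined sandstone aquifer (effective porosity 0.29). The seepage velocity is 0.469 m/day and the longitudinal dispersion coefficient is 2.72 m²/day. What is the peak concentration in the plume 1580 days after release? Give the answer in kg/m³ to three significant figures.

0.0325 kg/m³

The peak of an instantaneous 1D plume sits at x = vt; there the Gaussian factor is 1 and C_max = M/(n_e·A·√(4πDt)), where n_e·A is the pore area the mass is dissolved in.
√(4πDt) = √(4π × 2.72 × 1580) = 232.4 m, so C_max = 169/(0.29 × 77.2 × 232.4) = 0.0325 kg/m³.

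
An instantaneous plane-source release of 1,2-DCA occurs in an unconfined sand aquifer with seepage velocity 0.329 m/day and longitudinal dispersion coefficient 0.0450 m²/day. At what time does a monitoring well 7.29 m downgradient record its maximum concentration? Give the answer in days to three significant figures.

21.7 days

For the 1D instantaneous-source solution, setting ∂C/∂t = 0 at fixed x gives v²t² + 2Dt − x² = 0, so t = (√(D² + v²x²) − D)/v².
√(D² + v²x²) = √(0.0450² + 0.329² × 7.29²) = 2.399; v² = 0.108241.
t = (2.399 − 0.0450)/0.108241 = 21.7 days (vs. the pure-advection estimate x/v = 22.2 d).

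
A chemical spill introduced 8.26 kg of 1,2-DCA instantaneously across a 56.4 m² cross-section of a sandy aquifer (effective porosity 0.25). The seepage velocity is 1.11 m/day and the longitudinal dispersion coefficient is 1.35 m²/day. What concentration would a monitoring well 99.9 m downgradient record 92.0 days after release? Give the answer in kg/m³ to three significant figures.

0.0147 kg/m³

For an instantaneous plane source, C(x,t) = M/(n_e·A·√(4πDt)) · exp(−(x−vt)²/(4Dt)), with n_e·A the pore (flow) area.
Plume center vt = 1.11 × 92.0 = 102.12 m, so the well at 99.9 m is 2.22 m upgradient of the peak.
√(4πDt) = 39.51 m, giving peak height M/(n_e·A·√(4πDt)) = 8.26/(0.25 × 56.4 × 39.51) = 0.01483 kg/m³.
(x−vt)²/(4Dt) = (-2.22)²/(4 × 1.35 × 92.0) = 0.009920; exp(−0.009920) = 0.9901.
C = 0.01483 × 0.9901 = 0.0147 kg/m³.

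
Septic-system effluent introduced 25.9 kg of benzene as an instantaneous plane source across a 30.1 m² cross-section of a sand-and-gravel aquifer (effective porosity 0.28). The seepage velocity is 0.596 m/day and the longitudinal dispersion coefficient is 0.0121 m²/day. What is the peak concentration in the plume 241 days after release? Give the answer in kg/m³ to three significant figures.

The peak of an instantaneous 1D plume sits at x = vt; there the Gaussian factor is 1 and C_max = M/(n_e·A·√(4πDt)), where n_e·A is the pore area the mass is dissolved in.
√(4πDt) = √(4π × 0.0121 × 241) = 6.053 m, so C_max = 25.9/(0.28 × 30.1 × 6.053) = 0.508 kg/m³.

0.508 kg/m³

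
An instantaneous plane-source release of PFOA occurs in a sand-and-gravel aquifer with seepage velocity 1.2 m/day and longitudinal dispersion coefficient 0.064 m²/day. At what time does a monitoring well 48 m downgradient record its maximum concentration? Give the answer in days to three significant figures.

For the 1D instantaneous-source solution, setting ∂C/∂t = 0 at fixed x gives v²t² + 2Dt − x² = 0, so t = (√(D² + v²x²) − D)/v².
√(D² + v²x²) = √(0.064² + 1.2² × 48²) = 57.60; v² = 1.44.
t = (57.60 − 0.064)/1.44 = 40.0 days (vs. the pure-advection estimate x/v = 40.0 d).

40.0 days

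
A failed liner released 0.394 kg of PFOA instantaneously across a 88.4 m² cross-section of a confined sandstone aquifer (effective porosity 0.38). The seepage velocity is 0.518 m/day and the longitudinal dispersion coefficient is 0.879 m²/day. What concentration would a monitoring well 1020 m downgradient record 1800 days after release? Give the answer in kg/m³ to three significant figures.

2.47e-05 kg/m³

For an instantaneous plane source, C(x,t) = M/(n_e·A·√(4πDt)) · exp(−(x−vt)²/(4Dt)), with n_e·A the pore (flow) area.
Plume center vt = 0.518 × 1800 = 932.4 m, so the well at 1020 m is 87.6 m downgradient of the peak.
√(4πDt) = 141.0 m, giving peak height M/(n_e·A·√(4πDt)) = 0.394/(0.38 × 88.4 × 141.0) = 8.318e-05 kg/m³.
(x−vt)²/(4Dt) = (87.6)²/(4 × 0.879 × 1800) = 1.213; exp(−1.213) = 0.2973.
C = 8.318e-05 × 0.2973 = 2.47e-05 kg/m³.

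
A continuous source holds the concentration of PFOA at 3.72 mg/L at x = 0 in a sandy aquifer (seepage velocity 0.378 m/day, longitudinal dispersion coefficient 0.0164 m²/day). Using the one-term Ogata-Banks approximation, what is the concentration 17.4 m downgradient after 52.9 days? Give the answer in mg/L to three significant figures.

3.63 mg/L

For a continuous step input, C/C₀ ≈ ½·erfc((x−vt)/(2√(Dt))).
vt = 0.378 × 52.9 = 19.9962 m and 2√(Dt) = 2√(0.0164 × 52.9) = 1.863 m.
Argument (x−vt)/(2√(Dt)) = (17.4 − 19.9962)/1.863 = -1.394; ½·erfc(-1.394) = 0.9757.
C = 3.72 × 0.9757 = 3.63 mg/L.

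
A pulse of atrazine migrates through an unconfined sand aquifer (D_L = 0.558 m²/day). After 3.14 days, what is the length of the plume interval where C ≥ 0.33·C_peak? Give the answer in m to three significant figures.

5.57 m

The plume is Gaussian with σ = √(2Dt) = √(2 × 0.558 × 3.14) = 1.872 m.
C/C_peak = exp(−Δx²/(2σ²)) = 0.33 ⇒ Δx = σ·√(−2 ln 0.33) = 1.872 × 1.489 = 2.787 m.
Width = 2Δx = 5.57 m.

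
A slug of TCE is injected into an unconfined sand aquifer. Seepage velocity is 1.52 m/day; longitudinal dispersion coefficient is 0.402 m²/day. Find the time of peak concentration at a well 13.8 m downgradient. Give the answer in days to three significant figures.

For the 1D instantaneous-source solution, setting ∂C/∂t = 0 at fixed x gives v²t² + 2Dt − x² = 0, so t = (√(D² + v²x²) − D)/v².
√(D² + v²x²) = √(0.402² + 1.52² × 13.8²) = 20.98; v² = 2.3104.
t = (20.98 − 0.402)/2.3104 = 8.91 days (vs. the pure-advection estimate x/v = 9.08 d).

8.91 days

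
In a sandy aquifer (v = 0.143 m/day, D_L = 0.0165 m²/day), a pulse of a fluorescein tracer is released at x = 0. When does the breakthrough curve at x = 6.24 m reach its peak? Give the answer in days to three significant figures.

42.8 days

For the 1D instantaneous-source solution, setting ∂C/∂t = 0 at fixed x gives v²t² + 2Dt − x² = 0, so t = (√(D² + v²x²) − D)/v².
√(D² + v²x²) = √(0.0165² + 0.143² × 6.24²) = 0.8925; v² = 0.020449.
t = (0.8925 − 0.0165)/0.020449 = 42.8 days (vs. the pure-advection estimate x/v = 43.6 d).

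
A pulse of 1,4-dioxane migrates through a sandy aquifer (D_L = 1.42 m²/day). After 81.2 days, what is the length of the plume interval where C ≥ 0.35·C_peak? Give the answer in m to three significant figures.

The plume is Gaussian with σ = √(2Dt) = √(2 × 1.42 × 81.2) = 15.19 m.
C/C_peak = exp(−Δx²/(2σ²)) = 0.35 ⇒ Δx = σ·√(−2 ln 0.35) = 15.19 × 1.449 = 22.01 m.
Width = 2Δx = 44.0 m.

44.0 m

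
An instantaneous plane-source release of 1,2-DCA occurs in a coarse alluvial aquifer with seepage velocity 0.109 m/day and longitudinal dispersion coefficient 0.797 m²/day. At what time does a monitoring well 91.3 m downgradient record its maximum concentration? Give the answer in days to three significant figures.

For the 1D instantaneous-source solution, setting ∂C/∂t = 0 at fixed x gives v²t² + 2Dt − x² = 0, so t = (√(D² + v²x²) − D)/v².
√(D² + v²x²) = √(0.797² + 0.109² × 91.3²) = 9.984; v² = 0.011881.
t = (9.984 − 0.797)/0.011881 = 773 days (vs. the pure-advection estimate x/v = 838 d).

773 days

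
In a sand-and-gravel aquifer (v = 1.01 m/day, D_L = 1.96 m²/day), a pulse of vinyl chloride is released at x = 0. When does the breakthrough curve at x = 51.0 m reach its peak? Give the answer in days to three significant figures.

48.6 days

For the 1D instantaneous-source solution, setting ∂C/∂t = 0 at fixed x gives v²t² + 2Dt − x² = 0, so t = (√(D² + v²x²) − D)/v².
√(D² + v²x²) = √(1.96² + 1.01² × 51.0²) = 51.55; v² = 1.0201.
t = (51.55 − 1.96)/1.0201 = 48.6 days (vs. the pure-advection estimate x/v = 50.5 d).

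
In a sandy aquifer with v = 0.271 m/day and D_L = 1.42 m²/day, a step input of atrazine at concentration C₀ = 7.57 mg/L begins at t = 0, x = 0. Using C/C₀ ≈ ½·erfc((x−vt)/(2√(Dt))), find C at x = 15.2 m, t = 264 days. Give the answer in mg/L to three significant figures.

7.42 mg/L

For a continuous step input, C/C₀ ≈ ½·erfc((x−vt)/(2√(Dt))).
vt = 0.271 × 264 = 71.544 m and 2√(Dt) = 2√(1.42 × 264) = 38.72 m.
Argument (x−vt)/(2√(Dt)) = (15.2 − 71.544)/38.72 = -1.455; ½·erfc(-1.455) = 0.9802.
C = 7.57 × 0.9802 = 7.42 mg/L.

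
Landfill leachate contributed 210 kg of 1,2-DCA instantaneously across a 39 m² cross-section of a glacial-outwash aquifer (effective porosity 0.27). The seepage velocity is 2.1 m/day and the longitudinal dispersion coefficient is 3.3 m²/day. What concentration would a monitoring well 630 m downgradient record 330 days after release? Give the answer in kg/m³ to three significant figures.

For an instantaneous plane source, C(x,t) = M/(n_e·A·√(4πDt)) · exp(−(x−vt)²/(4Dt)), with n_e·A the pore (flow) area.
Plume center vt = 2.1 × 330 = 693 m, so the well at 630 m is 63 m upgradient of the peak.
√(4πDt) = 117.0 m, giving peak height M/(n_e·A·√(4πDt)) = 210/(0.27 × 39 × 117.0) = 0.1705 kg/m³.
(x−vt)²/(4Dt) = (-63)²/(4 × 3.3 × 330) = 0.9112; exp(−0.9112) = 0.4020.
C = 0.1705 × 0.4020 = 0.0685 kg/m³.

0.0685 kg/m³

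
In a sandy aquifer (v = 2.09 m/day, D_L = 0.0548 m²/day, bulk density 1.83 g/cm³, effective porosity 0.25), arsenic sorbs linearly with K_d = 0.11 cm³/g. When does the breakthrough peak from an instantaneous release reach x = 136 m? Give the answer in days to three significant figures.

117 days

Retardation factor R = 1 + ρ_b·K_d/n = 1 + 1.83 × 0.11/0.25 = 1.805.
Sorption retards both mechanisms: v_R = v/R = 1.158 m/day, D_R = D/R = 0.03036 m²/day.
Peak time from v_R²t² + 2D_R t − x² = 0: t = (√(D_R² + v_R²x²) − D_R)/v_R².
√(D_R² + v_R²x²) = √(0.03036² + 1.158² × 136²) = 157.5; v_R² = 1.341.
t = (157.5 − 0.03036)/1.341 = 117 days.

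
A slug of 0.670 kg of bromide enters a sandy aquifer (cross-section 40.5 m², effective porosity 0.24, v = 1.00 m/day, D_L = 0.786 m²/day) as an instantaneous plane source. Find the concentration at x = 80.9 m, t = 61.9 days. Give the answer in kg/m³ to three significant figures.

0.000436 kg/m³

For an instantaneous plane source, C(x,t) = M/(n_e·A·√(4πDt)) · exp(−(x−vt)²/(4Dt)), with n_e·A the pore (flow) area.
Plume center vt = 1.00 × 61.9 = 61.9 m, so the well at 80.9 m is 19 m downgradient of the peak.
√(4πDt) = 24.73 m, giving peak height M/(n_e·A·√(4πDt)) = 0.670/(0.24 × 40.5 × 24.73) = 0.002787 kg/m³.
(x−vt)²/(4Dt) = (19)²/(4 × 0.786 × 61.9) = 1.855; exp(−1.855) = 0.1565.
C = 0.002787 × 0.1565 = 0.000436 kg/m³.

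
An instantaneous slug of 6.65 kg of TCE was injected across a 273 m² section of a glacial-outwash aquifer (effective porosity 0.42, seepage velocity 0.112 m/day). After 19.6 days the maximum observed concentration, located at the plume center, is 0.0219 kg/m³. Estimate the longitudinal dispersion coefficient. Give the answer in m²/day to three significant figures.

0.0285 m²/day

At the plume center C_max = M/(n_e·A·√(4πDt)), so D = M²/(4πt·(n_e·A·C_max)²).
n_e·A·C_max = 0.42 × 273 × 0.0219 = 2.511 kg/m.
D = 6.65²/(4π × 19.6 × 2.511²) = 0.0285 m²/day.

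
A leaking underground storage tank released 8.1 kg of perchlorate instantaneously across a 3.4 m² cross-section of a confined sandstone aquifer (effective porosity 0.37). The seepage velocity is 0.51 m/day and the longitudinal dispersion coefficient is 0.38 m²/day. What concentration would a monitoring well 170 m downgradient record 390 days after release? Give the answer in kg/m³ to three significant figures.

For an instantaneous plane source, C(x,t) = M/(n_e·A·√(4πDt)) · exp(−(x−vt)²/(4Dt)), with n_e·A the pore (flow) area.
Plume center vt = 0.51 × 390 = 198.9 m, so the well at 170 m is 28.9 m upgradient of the peak.
√(4πDt) = 43.15 m, giving peak height M/(n_e·A·√(4πDt)) = 8.1/(0.37 × 3.4 × 43.15) = 0.1492 kg/m³.
(x−vt)²/(4Dt) = (-28.9)²/(4 × 0.38 × 390) = 1.409; exp(−1.409) = 0.2444.
C = 0.1492 × 0.2444 = 0.0365 kg/m³.

0.0365 kg/m³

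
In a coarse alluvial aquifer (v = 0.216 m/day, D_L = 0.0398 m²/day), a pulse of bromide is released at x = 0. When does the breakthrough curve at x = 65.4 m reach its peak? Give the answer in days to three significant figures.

For the 1D instantaneous-source solution, setting ∂C/∂t = 0 at fixed x gives v²t² + 2Dt − x² = 0, so t = (√(D² + v²x²) − D)/v².
√(D² + v²x²) = √(0.0398² + 0.216² × 65.4²) = 14.13; v² = 0.046656.
t = (14.13 − 0.0398)/0.046656 = 302 days (vs. the pure-advection estimate x/v = 303 d).

302 days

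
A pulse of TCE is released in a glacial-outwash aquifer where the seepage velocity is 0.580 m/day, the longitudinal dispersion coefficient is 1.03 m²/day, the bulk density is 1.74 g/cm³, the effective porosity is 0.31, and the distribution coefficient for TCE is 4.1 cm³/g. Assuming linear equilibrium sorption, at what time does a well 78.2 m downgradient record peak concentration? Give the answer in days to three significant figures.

Retardation factor R = 1 + ρ_b·K_d/n = 1 + 1.74 × 4.1/0.31 = 24.01.
Sorption retards both mechanisms: v_R = v/R = 0.02416 m/day, D_R = D/R = 0.04290 m²/day.
Peak time from v_R²t² + 2D_R t − x² = 0: t = (√(D_R² + v_R²x²) − D_R)/v_R².
√(D_R² + v_R²x²) = √(0.04290² + 0.02416² × 78.2²) = 1.890; v_R² = 0.0005837.
t = (1.890 − 0.04290)/0.0005837 = 3160 days.

3160 days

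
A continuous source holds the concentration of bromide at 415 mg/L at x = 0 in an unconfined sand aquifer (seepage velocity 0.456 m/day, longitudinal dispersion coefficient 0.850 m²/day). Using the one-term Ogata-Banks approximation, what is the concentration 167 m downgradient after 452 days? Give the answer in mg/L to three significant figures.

382 mg/L

For a continuous step input, C/C₀ ≈ ½·erfc((x−vt)/(2√(Dt))).
vt = 0.456 × 452 = 206.112 m and 2√(Dt) = 2√(0.850 × 452) = 39.20 m.
Argument (x−vt)/(2√(Dt)) = (167 − 206.112)/39.20 = -0.9978; ½·erfc(-0.9978) = 0.9209.
C = 415 × 0.9209 = 382 mg/L.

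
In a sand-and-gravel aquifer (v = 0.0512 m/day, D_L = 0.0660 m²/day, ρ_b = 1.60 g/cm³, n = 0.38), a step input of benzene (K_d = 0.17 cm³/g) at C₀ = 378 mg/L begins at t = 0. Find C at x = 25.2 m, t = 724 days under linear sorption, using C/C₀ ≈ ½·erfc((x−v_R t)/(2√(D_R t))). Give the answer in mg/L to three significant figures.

119 mg/L

Retardation factor R = 1 + ρ_b·K_d/n = 1 + 1.60 × 0.17/0.38 = 1.716.
Sorption retards both mechanisms: v_R = v/R = 0.02984 m/day, D_R = D/R = 0.03846 m²/day.
v_R·t = 0.02984 × 724 = 21.60416 m; 2√(D_R t) = 10.55 m; argument = (25.2 − 21.60416)/10.55 = 0.3408.
C = C₀ × ½·erfc(0.3408) = 378 × 0.3149 = 119 mg/L.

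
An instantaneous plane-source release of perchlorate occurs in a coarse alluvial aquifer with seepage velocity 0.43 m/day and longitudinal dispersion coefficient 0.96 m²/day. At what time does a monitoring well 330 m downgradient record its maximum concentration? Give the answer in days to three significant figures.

For the 1D instantaneous-source solution, setting ∂C/∂t = 0 at fixed x gives v²t² + 2Dt − x² = 0, so t = (√(D² + v²x²) − D)/v².
√(D² + v²x²) = √(0.96² + 0.43² × 330²) = 141.9; v² = 0.1849.
t = (141.9 − 0.96)/0.1849 = 762 days (vs. the pure-advection estimate x/v = 767 d).

762 days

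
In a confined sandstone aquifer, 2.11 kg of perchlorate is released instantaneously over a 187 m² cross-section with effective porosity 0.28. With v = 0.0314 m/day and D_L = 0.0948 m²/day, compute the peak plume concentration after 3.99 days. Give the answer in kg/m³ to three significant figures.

0.0185 kg/m³

The peak of an instantaneous 1D plume sits at x = vt; there the Gaussian factor is 1 and C_max = M/(n_e·A·√(4πDt)), where n_e·A is the pore area the mass is dissolved in.
√(4πDt) = √(4π × 0.0948 × 3.99) = 2.180 m, so C_max = 2.11/(0.28 × 187 × 2.180) = 0.0185 kg/m³.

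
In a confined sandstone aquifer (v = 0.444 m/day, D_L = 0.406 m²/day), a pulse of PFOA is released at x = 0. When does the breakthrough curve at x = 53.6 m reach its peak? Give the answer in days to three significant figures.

119 days

For the 1D instantaneous-source solution, setting ∂C/∂t = 0 at fixed x gives v²t² + 2Dt − x² = 0, so t = (√(D² + v²x²) − D)/v².
√(D² + v²x²) = √(0.406² + 0.444² × 53.6²) = 23.80; v² = 0.197136.
t = (23.80 − 0.406)/0.197136 = 119 days (vs. the pure-advection estimate x/v = 121 d).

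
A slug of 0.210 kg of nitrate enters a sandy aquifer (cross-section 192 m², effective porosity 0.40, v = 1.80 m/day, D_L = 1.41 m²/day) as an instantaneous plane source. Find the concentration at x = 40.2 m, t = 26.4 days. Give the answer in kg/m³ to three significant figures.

For an instantaneous plane source, C(x,t) = M/(n_e·A·√(4πDt)) · exp(−(x−vt)²/(4Dt)), with n_e·A the pore (flow) area.
Plume center vt = 1.80 × 26.4 = 47.52 m, so the well at 40.2 m is 7.32 m upgradient of the peak.
√(4πDt) = 21.63 m, giving peak height M/(n_e·A·√(4πDt)) = 0.210/(0.40 × 192 × 21.63) = 0.0001264 kg/m³.
(x−vt)²/(4Dt) = (-7.32)²/(4 × 1.41 × 26.4) = 0.3599; exp(−0.3599) = 0.6977.
C = 0.0001264 × 0.6977 = 8.82e-05 kg/m³.

8.82e-05 kg/m³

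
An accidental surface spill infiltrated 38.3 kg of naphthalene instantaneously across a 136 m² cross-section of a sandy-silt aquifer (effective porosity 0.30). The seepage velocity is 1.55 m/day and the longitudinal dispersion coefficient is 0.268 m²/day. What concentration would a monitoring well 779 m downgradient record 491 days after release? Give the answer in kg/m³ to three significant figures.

For an instantaneous plane source, C(x,t) = M/(n_e·A·√(4πDt)) · exp(−(x−vt)²/(4Dt)), with n_e·A the pore (flow) area.
Plume center vt = 1.55 × 491 = 761.05 m, so the well at 779 m is 17.95 m downgradient of the peak.
√(4πDt) = 40.66 m, giving peak height M/(n_e·A·√(4πDt)) = 38.3/(0.30 × 136 × 40.66) = 0.02309 kg/m³.
(x−vt)²/(4Dt) = (17.95)²/(4 × 0.268 × 491) = 0.6121; exp(−0.6121) = 0.5422.
C = 0.02309 × 0.5422 = 0.0125 kg/m³.

0.0125 kg/m³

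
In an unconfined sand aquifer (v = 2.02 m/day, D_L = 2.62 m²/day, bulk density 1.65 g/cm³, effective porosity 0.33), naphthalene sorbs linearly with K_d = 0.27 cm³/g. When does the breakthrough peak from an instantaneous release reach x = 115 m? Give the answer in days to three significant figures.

132 days

Retardation factor R = 1 + ρ_b·K_d/n = 1 + 1.65 × 0.27/0.33 = 2.350.
Sorption retards both mechanisms: v_R = v/R = 0.8596 m/day, D_R = D/R = 1.115 m²/day.
Peak time from v_R²t² + 2D_R t − x² = 0: t = (√(D_R² + v_R²x²) − D_R)/v_R².
√(D_R² + v_R²x²) = √(1.115² + 0.8596² × 115²) = 98.86; v_R² = 0.7389.
t = (98.86 − 1.115)/0.7389 = 132 days.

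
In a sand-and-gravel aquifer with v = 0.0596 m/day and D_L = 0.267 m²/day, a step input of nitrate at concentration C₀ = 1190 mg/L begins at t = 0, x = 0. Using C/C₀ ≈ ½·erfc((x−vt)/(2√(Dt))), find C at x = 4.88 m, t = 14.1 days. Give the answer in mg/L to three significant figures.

For a continuous step input, C/C₀ ≈ ½·erfc((x−vt)/(2√(Dt))).
vt = 0.0596 × 14.1 = 0.84036 m and 2√(Dt) = 2√(0.267 × 14.1) = 3.881 m.
Argument (x−vt)/(2√(Dt)) = (4.88 − 0.84036)/3.881 = 1.041; ½·erfc(1.041) = 0.07048.
C = 1190 × 0.07048 = 83.9 mg/L.

83.9 mg/L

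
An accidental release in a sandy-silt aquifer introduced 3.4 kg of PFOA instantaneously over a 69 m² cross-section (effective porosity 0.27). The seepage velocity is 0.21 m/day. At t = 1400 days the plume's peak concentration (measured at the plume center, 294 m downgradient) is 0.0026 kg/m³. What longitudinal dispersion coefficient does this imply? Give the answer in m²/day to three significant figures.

At the plume center C_max = M/(n_e·A·√(4πDt)), so D = M²/(4πt·(n_e·A·C_max)²).
n_e·A·C_max = 0.27 × 69 × 0.0026 = 0.04844 kg/m.
D = 3.4²/(4π × 1400 × 0.04844²) = 0.280 m²/day.

0.280 m²/day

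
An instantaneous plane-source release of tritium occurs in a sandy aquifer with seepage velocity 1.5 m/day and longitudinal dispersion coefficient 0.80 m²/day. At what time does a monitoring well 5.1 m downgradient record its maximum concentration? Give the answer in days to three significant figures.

3.06 days

For the 1D instantaneous-source solution, setting ∂C/∂t = 0 at fixed x gives v²t² + 2Dt − x² = 0, so t = (√(D² + v²x²) − D)/v².
√(D² + v²x²) = √(0.80² + 1.5² × 5.1²) = 7.692; v² = 2.25.
t = (7.692 − 0.80)/2.25 = 3.06 days (vs. the pure-advection estimate x/v = 3.40 d).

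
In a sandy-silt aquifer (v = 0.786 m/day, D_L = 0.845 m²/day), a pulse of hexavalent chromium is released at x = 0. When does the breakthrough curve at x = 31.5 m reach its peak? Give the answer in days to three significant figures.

38.7 days

For the 1D instantaneous-source solution, setting ∂C/∂t = 0 at fixed x gives v²t² + 2Dt − x² = 0, so t = (√(D² + v²x²) − D)/v².
√(D² + v²x²) = √(0.845² + 0.786² × 31.5²) = 24.77; v² = 0.617796.
t = (24.77 − 0.845)/0.617796 = 38.7 days (vs. the pure-advection estimate x/v = 40.1 d).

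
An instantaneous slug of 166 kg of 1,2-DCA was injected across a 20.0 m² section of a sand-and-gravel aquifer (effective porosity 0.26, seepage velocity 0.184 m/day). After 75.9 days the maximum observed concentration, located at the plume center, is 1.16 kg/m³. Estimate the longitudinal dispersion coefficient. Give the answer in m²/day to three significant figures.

At the plume center C_max = M/(n_e·A·√(4πDt)), so D = M²/(4πt·(n_e·A·C_max)²).
n_e·A·C_max = 0.26 × 20.0 × 1.16 = 6.032 kg/m.
D = 166²/(4π × 75.9 × 6.032²) = 0.794 m²/day.

0.794 m²/day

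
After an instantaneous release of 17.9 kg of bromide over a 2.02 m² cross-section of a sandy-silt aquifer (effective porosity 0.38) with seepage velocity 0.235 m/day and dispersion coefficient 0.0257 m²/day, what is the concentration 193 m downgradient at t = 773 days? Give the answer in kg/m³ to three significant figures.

For an instantaneous plane source, C(x,t) = M/(n_e·A·√(4πDt)) · exp(−(x−vt)²/(4Dt)), with n_e·A the pore (flow) area.
Plume center vt = 0.235 × 773 = 181.655 m, so the well at 193 m is 11.345 m downgradient of the peak.
√(4πDt) = 15.80 m, giving peak height M/(n_e·A·√(4πDt)) = 17.9/(0.38 × 2.02 × 15.80) = 1.476 kg/m³.
(x−vt)²/(4Dt) = (11.345)²/(4 × 0.0257 × 773) = 1.620; exp(−1.620) = 0.1979.
C = 1.476 × 0.1979 = 0.292 kg/m³.

0.292 kg/m³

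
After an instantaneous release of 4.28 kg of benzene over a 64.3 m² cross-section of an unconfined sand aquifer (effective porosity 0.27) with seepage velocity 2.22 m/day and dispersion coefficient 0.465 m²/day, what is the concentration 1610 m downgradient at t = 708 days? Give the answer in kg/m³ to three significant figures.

For an instantaneous plane source, C(x,t) = M/(n_e·A·√(4πDt)) · exp(−(x−vt)²/(4Dt)), with n_e·A the pore (flow) area.
Plume center vt = 2.22 × 708 = 1571.76 m, so the well at 1610 m is 38.24 m downgradient of the peak.
√(4πDt) = 64.32 m, giving peak height M/(n_e·A·√(4πDt)) = 4.28/(0.27 × 64.3 × 64.32) = 0.003833 kg/m³.
(x−vt)²/(4Dt) = (38.24)²/(4 × 0.465 × 708) = 1.110; exp(−1.110) = 0.3296.
C = 0.003833 × 0.3296 = 0.00126 kg/m³.

0.00126 kg/m³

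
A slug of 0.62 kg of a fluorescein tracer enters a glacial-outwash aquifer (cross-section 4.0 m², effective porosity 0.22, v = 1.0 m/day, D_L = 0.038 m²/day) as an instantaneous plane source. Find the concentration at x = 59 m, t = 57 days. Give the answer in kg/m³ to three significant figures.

0.0851 kg/m³

For an instantaneous plane source, C(x,t) = M/(n_e·A·√(4πDt)) · exp(−(x−vt)²/(4Dt)), with n_e·A the pore (flow) area.
Plume center vt = 1.0 × 57 = 57 m, so the well at 59 m is 2 m downgradient of the peak.
√(4πDt) = 5.217 m, giving peak height M/(n_e·A·√(4πDt)) = 0.62/(0.22 × 4.0 × 5.217) = 0.1350 kg/m³.
(x−vt)²/(4Dt) = (2)²/(4 × 0.038 × 57) = 0.4617; exp(−0.4617) = 0.6302.
C = 0.1350 × 0.6302 = 0.0851 kg/m³.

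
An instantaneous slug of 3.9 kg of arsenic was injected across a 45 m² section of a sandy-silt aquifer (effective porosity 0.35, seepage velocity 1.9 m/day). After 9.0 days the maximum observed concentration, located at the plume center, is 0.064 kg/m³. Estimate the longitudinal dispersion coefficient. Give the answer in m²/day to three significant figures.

At the plume center C_max = M/(n_e·A·√(4πDt)), so D = M²/(4πt·(n_e·A·C_max)²).
n_e·A·C_max = 0.35 × 45 × 0.064 = 1.008 kg/m.
D = 3.9²/(4π × 9.0 × 1.008²) = 0.132 m²/day.

0.132 m²/day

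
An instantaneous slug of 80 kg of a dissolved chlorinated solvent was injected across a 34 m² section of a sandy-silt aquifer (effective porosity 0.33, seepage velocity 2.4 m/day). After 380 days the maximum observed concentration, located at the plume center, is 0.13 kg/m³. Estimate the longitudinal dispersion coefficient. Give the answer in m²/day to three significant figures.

0.630 m²/day

At the plume center C_max = M/(n_e·A·√(4πDt)), so D = M²/(4πt·(n_e·A·C_max)²).
n_e·A·C_max = 0.33 × 34 × 0.13 = 1.459 kg/m.
D = 80²/(4π × 380 × 1.459²) = 0.630 m²/day.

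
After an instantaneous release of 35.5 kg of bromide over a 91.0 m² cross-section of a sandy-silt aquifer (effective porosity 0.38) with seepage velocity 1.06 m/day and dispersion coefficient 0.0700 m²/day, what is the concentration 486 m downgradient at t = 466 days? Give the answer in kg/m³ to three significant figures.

For an instantaneous plane source, C(x,t) = M/(n_e·A·√(4πDt)) · exp(−(x−vt)²/(4Dt)), with n_e·A the pore (flow) area.
Plume center vt = 1.06 × 466 = 493.96 m, so the well at 486 m is 7.96 m upgradient of the peak.
√(4πDt) = 20.25 m, giving peak height M/(n_e·A·√(4πDt)) = 35.5/(0.38 × 91.0 × 20.25) = 0.05070 kg/m³.
(x−vt)²/(4Dt) = (-7.96)²/(4 × 0.0700 × 466) = 0.4856; exp(−0.4856) = 0.6153.
C = 0.05070 × 0.6153 = 0.0312 kg/m³.

0.0312 kg/m³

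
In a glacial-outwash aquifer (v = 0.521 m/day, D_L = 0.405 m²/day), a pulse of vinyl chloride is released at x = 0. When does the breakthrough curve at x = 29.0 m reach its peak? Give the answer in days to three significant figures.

For the 1D instantaneous-source solution, setting ∂C/∂t = 0 at fixed x gives v²t² + 2Dt − x² = 0, so t = (√(D² + v²x²) − D)/v².
√(D² + v²x²) = √(0.405² + 0.521² × 29.0²) = 15.11; v² = 0.271441.
t = (15.11 − 0.405)/0.271441 = 54.2 days (vs. the pure-advection estimate x/v = 55.7 d).

54.2 days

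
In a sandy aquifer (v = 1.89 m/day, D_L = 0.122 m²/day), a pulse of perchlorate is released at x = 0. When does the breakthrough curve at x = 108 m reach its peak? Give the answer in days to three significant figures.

57.1 days

For the 1D instantaneous-source solution, setting ∂C/∂t = 0 at fixed x gives v²t² + 2Dt − x² = 0, so t = (√(D² + v²x²) − D)/v².
√(D² + v²x²) = √(0.122² + 1.89² × 108²) = 204.1; v² = 3.5721.
t = (204.1 − 0.122)/3.5721 = 57.1 days (vs. the pure-advection estimate x/v = 57.1 d).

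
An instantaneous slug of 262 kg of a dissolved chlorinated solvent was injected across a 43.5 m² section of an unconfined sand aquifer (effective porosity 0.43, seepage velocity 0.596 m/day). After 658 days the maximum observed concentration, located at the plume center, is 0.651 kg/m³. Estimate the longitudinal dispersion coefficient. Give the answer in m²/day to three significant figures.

0.0560 m²/day

At the plume center C_max = M/(n_e·A·√(4πDt)), so D = M²/(4πt·(n_e·A·C_max)²).
n_e·A·C_max = 0.43 × 43.5 × 0.651 = 12.18 kg/m.
D = 262²/(4π × 658 × 12.18²) = 0.0560 m²/day.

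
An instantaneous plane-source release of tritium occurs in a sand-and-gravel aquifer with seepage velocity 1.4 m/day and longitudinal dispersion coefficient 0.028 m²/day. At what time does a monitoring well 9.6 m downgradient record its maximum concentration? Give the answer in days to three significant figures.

6.84 days

For the 1D instantaneous-source solution, setting ∂C/∂t = 0 at fixed x gives v²t² + 2Dt − x² = 0, so t = (√(D² + v²x²) − D)/v².
√(D² + v²x²) = √(0.028² + 1.4² × 9.6²) = 13.44; v² = 1.96.
t = (13.44 − 0.028)/1.96 = 6.84 days (vs. the pure-advection estimate x/v = 6.86 d).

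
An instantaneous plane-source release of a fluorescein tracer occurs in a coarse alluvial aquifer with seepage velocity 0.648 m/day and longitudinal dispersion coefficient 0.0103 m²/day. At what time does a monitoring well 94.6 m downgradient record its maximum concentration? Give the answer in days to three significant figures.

146 days

For the 1D instantaneous-source solution, setting ∂C/∂t = 0 at fixed x gives v²t² + 2Dt − x² = 0, so t = (√(D² + v²x²) − D)/v².
√(D² + v²x²) = √(0.0103² + 0.648² × 94.6²) = 61.30; v² = 0.419904.
t = (61.30 − 0.0103)/0.419904 = 146 days (vs. the pure-advection estimate x/v = 146 d).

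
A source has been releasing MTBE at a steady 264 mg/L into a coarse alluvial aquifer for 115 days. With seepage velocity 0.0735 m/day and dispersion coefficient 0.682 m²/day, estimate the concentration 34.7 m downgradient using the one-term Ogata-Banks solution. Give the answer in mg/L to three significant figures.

4.77 mg/L

For a continuous step input, C/C₀ ≈ ½·erfc((x−vt)/(2√(Dt))).
vt = 0.0735 × 115 = 8.4525 m and 2√(Dt) = 2√(0.682 × 115) = 17.71 m.
Argument (x−vt)/(2√(Dt)) = (34.7 − 8.4525)/17.71 = 1.482; ½·erfc(1.482) = 0.01805.
C = 264 × 0.01805 = 4.77 mg/L.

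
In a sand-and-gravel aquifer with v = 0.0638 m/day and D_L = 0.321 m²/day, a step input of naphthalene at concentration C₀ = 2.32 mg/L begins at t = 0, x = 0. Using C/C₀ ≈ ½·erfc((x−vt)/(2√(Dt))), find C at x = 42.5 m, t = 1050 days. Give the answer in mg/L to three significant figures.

For a continuous step input, C/C₀ ≈ ½·erfc((x−vt)/(2√(Dt))).
vt = 0.0638 × 1050 = 66.99 m and 2√(Dt) = 2√(0.321 × 1050) = 36.72 m.
Argument (x−vt)/(2√(Dt)) = (42.5 − 66.99)/36.72 = -0.6669; ½·erfc(-0.6669) = 0.8272.
C = 2.32 × 0.8272 = 1.92 mg/L.

1.92 mg/L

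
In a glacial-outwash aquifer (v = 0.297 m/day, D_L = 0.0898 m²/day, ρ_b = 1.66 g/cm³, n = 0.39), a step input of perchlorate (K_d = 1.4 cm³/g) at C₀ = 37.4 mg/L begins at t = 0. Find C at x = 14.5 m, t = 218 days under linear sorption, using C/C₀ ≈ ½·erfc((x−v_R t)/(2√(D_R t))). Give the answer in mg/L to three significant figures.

Retardation factor R = 1 + ρ_b·K_d/n = 1 + 1.66 × 1.4/0.39 = 6.959.
Sorption retards both mechanisms: v_R = v/R = 0.04268 m/day, D_R = D/R = 0.01290 m²/day.
v_R·t = 0.04268 × 218 = 9.30424 m; 2√(D_R t) = 3.354 m; argument = (14.5 − 9.30424)/3.354 = 1.549.
C = C₀ × ½·erfc(1.549) = 37.4 × 0.01424 = 0.533 mg/L.

0.533 mg/L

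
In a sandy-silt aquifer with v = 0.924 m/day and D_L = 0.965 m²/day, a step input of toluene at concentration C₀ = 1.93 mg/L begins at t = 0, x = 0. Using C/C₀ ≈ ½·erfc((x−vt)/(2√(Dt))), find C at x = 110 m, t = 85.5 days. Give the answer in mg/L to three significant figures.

For a continuous step input, C/C₀ ≈ ½·erfc((x−vt)/(2√(Dt))).
vt = 0.924 × 85.5 = 79.002 m and 2√(Dt) = 2√(0.965 × 85.5) = 18.17 m.
Argument (x−vt)/(2√(Dt)) = (110 − 79.002)/18.17 = 1.706; ½·erfc(1.706) = 0.007919.
C = 1.93 × 0.007919 = 0.0153 mg/L.

0.0153 mg/L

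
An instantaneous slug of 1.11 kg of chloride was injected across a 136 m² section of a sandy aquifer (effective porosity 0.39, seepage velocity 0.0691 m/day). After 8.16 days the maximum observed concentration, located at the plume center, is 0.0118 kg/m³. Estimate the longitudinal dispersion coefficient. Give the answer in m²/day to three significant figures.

At the plume center C_max = M/(n_e·A·√(4πDt)), so D = M²/(4πt·(n_e·A·C_max)²).
n_e·A·C_max = 0.39 × 136 × 0.0118 = 0.6259 kg/m.
D = 1.11²/(4π × 8.16 × 0.6259²) = 0.0307 m²/day.

0.0307 m²/day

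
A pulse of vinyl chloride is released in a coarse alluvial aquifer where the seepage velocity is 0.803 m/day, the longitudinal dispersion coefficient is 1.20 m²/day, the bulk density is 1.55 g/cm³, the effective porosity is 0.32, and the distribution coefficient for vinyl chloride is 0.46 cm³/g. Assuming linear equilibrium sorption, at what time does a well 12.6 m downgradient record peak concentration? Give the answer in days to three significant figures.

Retardation factor R = 1 + ρ_b·K_d/n = 1 + 1.55 × 0.46/0.32 = 3.228.
Sorption retards both mechanisms: v_R = v/R = 0.2488 m/day, D_R = D/R = 0.3717 m²/day.
Peak time from v_R²t² + 2D_R t − x² = 0: t = (√(D_R² + v_R²x²) − D_R)/v_R².
√(D_R² + v_R²x²) = √(0.3717² + 0.2488² × 12.6²) = 3.157; v_R² = 0.06190.
t = (3.157 − 0.3717)/0.06190 = 45.0 days.

45.0 days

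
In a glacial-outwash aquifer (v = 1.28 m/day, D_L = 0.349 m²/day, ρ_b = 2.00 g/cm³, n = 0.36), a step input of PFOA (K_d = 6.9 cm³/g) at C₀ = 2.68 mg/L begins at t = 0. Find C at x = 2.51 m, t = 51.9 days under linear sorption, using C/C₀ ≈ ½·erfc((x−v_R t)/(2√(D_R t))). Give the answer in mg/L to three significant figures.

Retardation factor R = 1 + ρ_b·K_d/n = 1 + 2.00 × 6.9/0.36 = 39.33.
Sorption retards both mechanisms: v_R = v/R = 0.03255 m/day, D_R = D/R = 0.008874 m²/day.
v_R·t = 0.03255 × 51.9 = 1.689345 m; 2√(D_R t) = 1.357 m; argument = (2.51 − 1.689345)/1.357 = 0.6048.
C = C₀ × ½·erfc(0.6048) = 2.68 × 0.1962 = 0.526 mg/L.

0.526 mg/L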